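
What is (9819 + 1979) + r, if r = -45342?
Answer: -33544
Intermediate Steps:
(9819 + 1979) + r = (9819 + 1979) - 45342 = 11798 - 45342 = -33544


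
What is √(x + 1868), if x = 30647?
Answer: √32515 ≈ 180.32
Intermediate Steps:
√(x + 1868) = √(30647 + 1868) = √32515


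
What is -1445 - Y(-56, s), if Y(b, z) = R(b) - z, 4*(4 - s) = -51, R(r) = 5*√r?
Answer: -5713/4 - 10*I*√14 ≈ -1428.3 - 37.417*I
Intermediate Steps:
s = 67/4 (s = 4 - ¼*(-51) = 4 + 51/4 = 67/4 ≈ 16.750)
Y(b, z) = -z + 5*√b (Y(b, z) = 5*√b - z = -z + 5*√b)
-1445 - Y(-56, s) = -1445 - (-1*67/4 + 5*√(-56)) = -1445 - (-67/4 + 5*(2*I*√14)) = -1445 - (-67/4 + 10*I*√14) = -1445 + (67/4 - 10*I*√14) = -5713/4 - 10*I*√14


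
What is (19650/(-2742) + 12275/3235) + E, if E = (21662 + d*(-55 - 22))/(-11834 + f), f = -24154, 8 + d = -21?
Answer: -14314975275/3546965284 ≈ -4.0358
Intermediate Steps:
d = -29 (d = -8 - 21 = -29)
E = -7965/11996 (E = (21662 - 29*(-55 - 22))/(-11834 - 24154) = (21662 - 29*(-77))/(-35988) = (21662 + 2233)*(-1/35988) = 23895*(-1/35988) = -7965/11996 ≈ -0.66397)
(19650/(-2742) + 12275/3235) + E = (19650/(-2742) + 12275/3235) - 7965/11996 = (19650*(-1/2742) + 12275*(1/3235)) - 7965/11996 = (-3275/457 + 2455/647) - 7965/11996 = -996990/295679 - 7965/11996 = -14314975275/3546965284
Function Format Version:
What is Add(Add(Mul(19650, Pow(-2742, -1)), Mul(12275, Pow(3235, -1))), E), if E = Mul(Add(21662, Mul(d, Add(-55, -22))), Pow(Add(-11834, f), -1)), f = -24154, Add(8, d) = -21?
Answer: Rational(-14314975275, 3546965284) ≈ -4.0358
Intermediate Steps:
d = -29 (d = Add(-8, -21) = -29)
E = Rational(-7965, 11996) (E = Mul(Add(21662, Mul(-29, Add(-55, -22))), Pow(Add(-11834, -24154), -1)) = Mul(Add(21662, Mul(-29, -77)), Pow(-35988, -1)) = Mul(Add(21662, 2233), Rational(-1, 35988)) = Mul(23895, Rational(-1, 35988)) = Rational(-7965, 11996) ≈ -0.66397)
Add(Add(Mul(19650, Pow(-2742, -1)), Mul(12275, Pow(3235, -1))), E) = Add(Add(Mul(19650, Pow(-2742, -1)), Mul(12275, Pow(3235, -1))), Rational(-7965, 11996)) = Add(Add(Mul(19650, Rational(-1, 2742)), Mul(12275, Rational(1, 3235))), Rational(-7965, 11996)) = Add(Add(Rational(-3275, 457), Rational(2455, 647)), Rational(-7965, 11996)) = Add(Rational(-996990, 295679), Rational(-7965, 11996)) = Rational(-14314975275, 3546965284)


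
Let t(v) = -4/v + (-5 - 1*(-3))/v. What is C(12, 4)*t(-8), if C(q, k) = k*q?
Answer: 36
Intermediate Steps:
t(v) = -6/v (t(v) = -4/v + (-5 + 3)/v = -4/v - 2/v = -6/v)
C(12, 4)*t(-8) = (4*12)*(-6/(-8)) = 48*(-6*(-⅛)) = 48*(¾) = 36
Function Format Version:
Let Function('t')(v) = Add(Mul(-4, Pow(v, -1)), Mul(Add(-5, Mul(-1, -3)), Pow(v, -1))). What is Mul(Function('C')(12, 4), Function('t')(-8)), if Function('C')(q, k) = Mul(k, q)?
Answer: 36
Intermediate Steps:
Function('t')(v) = Mul(-6, Pow(v, -1)) (Function('t')(v) = Add(Mul(-4, Pow(v, -1)), Mul(Add(-5, 3), Pow(v, -1))) = Add(Mul(-4, Pow(v, -1)), Mul(-2, Pow(v, -1))) = Mul(-6, Pow(v, -1)))
Mul(Function('C')(12, 4), Function('t')(-8)) = Mul(Mul(4, 12), Mul(-6, Pow(-8, -1))) = Mul(48, Mul(-6, Rational(-1, 8))) = Mul(48, Rational(3, 4)) = 36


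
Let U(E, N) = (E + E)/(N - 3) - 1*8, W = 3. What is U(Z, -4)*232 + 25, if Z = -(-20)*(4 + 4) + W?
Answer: -88449/7 ≈ -12636.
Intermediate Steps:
Z = 163 (Z = -(-20)*(4 + 4) + 3 = -(-20)*8 + 3 = -5*(-32) + 3 = 160 + 3 = 163)
U(E, N) = -8 + 2*E/(-3 + N) (U(E, N) = (2*E)/(-3 + N) - 8 = 2*E/(-3 + N) - 8 = -8 + 2*E/(-3 + N))
U(Z, -4)*232 + 25 = (2*(12 + 163 - 4*(-4))/(-3 - 4))*232 + 25 = (2*(12 + 163 + 16)/(-7))*232 + 25 = (2*(-⅐)*191)*232 + 25 = -382/7*232 + 25 = -88624/7 + 25 = -88449/7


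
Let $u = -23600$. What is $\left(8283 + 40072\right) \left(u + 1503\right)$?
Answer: $-1068500435$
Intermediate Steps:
$\left(8283 + 40072\right) \left(u + 1503\right) = \left(8283 + 40072\right) \left(-23600 + 1503\right) = 48355 \left(-22097\right) = -1068500435$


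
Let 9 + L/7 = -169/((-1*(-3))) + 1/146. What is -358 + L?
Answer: -357095/438 ≈ -815.29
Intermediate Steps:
L = -200291/438 (L = -63 + 7*(-169/((-1*(-3))) + 1/146) = -63 + 7*(-169/3 + 1*(1/146)) = -63 + 7*(-169*⅓ + 1/146) = -63 + 7*(-169/3 + 1/146) = -63 + 7*(-24671/438) = -63 - 172697/438 = -200291/438 ≈ -457.29)
-358 + L = -358 - 200291/438 = -357095/438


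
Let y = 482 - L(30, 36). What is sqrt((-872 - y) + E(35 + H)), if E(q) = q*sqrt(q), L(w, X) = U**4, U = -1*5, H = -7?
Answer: sqrt(-729 + 56*sqrt(7)) ≈ 24.101*I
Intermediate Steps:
U = -5
L(w, X) = 625 (L(w, X) = (-5)**4 = 625)
E(q) = q**(3/2)
y = -143 (y = 482 - 1*625 = 482 - 625 = -143)
sqrt((-872 - y) + E(35 + H)) = sqrt((-872 - 1*(-143)) + (35 - 7)**(3/2)) = sqrt((-872 + 143) + 28**(3/2)) = sqrt(-729 + 56*sqrt(7))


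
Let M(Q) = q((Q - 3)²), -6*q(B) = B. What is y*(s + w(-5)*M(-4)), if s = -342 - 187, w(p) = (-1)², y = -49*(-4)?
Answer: -315854/3 ≈ -1.0528e+5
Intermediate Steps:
q(B) = -B/6
y = 196
w(p) = 1
M(Q) = -(-3 + Q)²/6 (M(Q) = -(Q - 3)²/6 = -(-3 + Q)²/6)
s = -529
y*(s + w(-5)*M(-4)) = 196*(-529 + 1*(-(-3 - 4)²/6)) = 196*(-529 + 1*(-⅙*(-7)²)) = 196*(-529 + 1*(-⅙*49)) = 196*(-529 + 1*(-49/6)) = 196*(-529 - 49/6) = 196*(-3223/6) = -315854/3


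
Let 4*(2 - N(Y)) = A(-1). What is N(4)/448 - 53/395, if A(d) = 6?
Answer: -47093/353920 ≈ -0.13306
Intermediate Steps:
N(Y) = ½ (N(Y) = 2 - ¼*6 = 2 - 3/2 = ½)
N(4)/448 - 53/395 = (½)/448 - 53/395 = (½)*(1/448) - 53*1/395 = 1/896 - 53/395 = -47093/353920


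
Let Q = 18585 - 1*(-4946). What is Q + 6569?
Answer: 30100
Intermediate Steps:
Q = 23531 (Q = 18585 + 4946 = 23531)
Q + 6569 = 23531 + 6569 = 30100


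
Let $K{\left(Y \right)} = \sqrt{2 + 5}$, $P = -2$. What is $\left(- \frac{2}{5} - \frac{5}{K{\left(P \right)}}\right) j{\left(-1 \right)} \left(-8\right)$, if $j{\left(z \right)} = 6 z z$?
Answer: $\frac{96}{5} + \frac{240 \sqrt{7}}{7} \approx 109.91$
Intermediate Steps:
$j{\left(z \right)} = 6 z^{2}$
$K{\left(Y \right)} = \sqrt{7}$
$\left(- \frac{2}{5} - \frac{5}{K{\left(P \right)}}\right) j{\left(-1 \right)} \left(-8\right) = \left(- \frac{2}{5} - \frac{5}{\sqrt{7}}\right) 6 \left(-1\right)^{2} \left(-8\right) = \left(\left(-2\right) \frac{1}{5} - 5 \frac{\sqrt{7}}{7}\right) 6 \cdot 1 \left(-8\right) = \left(- \frac{2}{5} - \frac{5 \sqrt{7}}{7}\right) 6 \left(-8\right) = \left(- \frac{12}{5} - \frac{30 \sqrt{7}}{7}\right) \left(-8\right) = \frac{96}{5} + \frac{240 \sqrt{7}}{7}$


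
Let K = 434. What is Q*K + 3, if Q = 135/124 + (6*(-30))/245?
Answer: 2193/14 ≈ 156.64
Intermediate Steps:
Q = 2151/6076 (Q = 135*(1/124) - 180*1/245 = 135/124 - 36/49 = 2151/6076 ≈ 0.35402)
Q*K + 3 = (2151/6076)*434 + 3 = 2151/14 + 3 = 2193/14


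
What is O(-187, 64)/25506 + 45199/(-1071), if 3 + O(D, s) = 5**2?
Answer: -1016598/24089 ≈ -42.202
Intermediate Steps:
O(D, s) = 22 (O(D, s) = -3 + 5**2 = -3 + 25 = 22)
O(-187, 64)/25506 + 45199/(-1071) = 22/25506 + 45199/(-1071) = 22*(1/25506) + 45199*(-1/1071) = 11/12753 - 6457/153 = -1016598/24089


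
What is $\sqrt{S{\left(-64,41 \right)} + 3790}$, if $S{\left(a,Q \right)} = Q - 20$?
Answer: $\sqrt{3811} \approx 61.733$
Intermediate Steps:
$S{\left(a,Q \right)} = -20 + Q$
$\sqrt{S{\left(-64,41 \right)} + 3790} = \sqrt{\left(-20 + 41\right) + 3790} = \sqrt{21 + 3790} = \sqrt{3811}$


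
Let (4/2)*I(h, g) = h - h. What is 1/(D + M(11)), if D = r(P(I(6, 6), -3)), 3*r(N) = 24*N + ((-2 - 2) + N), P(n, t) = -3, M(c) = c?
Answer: -3/46 ≈ -0.065217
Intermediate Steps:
I(h, g) = 0 (I(h, g) = (h - h)/2 = (½)*0 = 0)
r(N) = -4/3 + 25*N/3 (r(N) = (24*N + ((-2 - 2) + N))/3 = (24*N + (-4 + N))/3 = (-4 + 25*N)/3 = -4/3 + 25*N/3)
D = -79/3 (D = -4/3 + (25/3)*(-3) = -4/3 - 25 = -79/3 ≈ -26.333)
1/(D + M(11)) = 1/(-79/3 + 11) = 1/(-46/3) = -3/46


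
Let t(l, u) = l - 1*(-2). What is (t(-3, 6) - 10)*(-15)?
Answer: 165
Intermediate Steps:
t(l, u) = 2 + l (t(l, u) = l + 2 = 2 + l)
(t(-3, 6) - 10)*(-15) = ((2 - 3) - 10)*(-15) = (-1 - 10)*(-15) = -11*(-15) = 165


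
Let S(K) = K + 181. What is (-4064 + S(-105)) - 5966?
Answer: -9954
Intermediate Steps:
S(K) = 181 + K
(-4064 + S(-105)) - 5966 = (-4064 + (181 - 105)) - 5966 = (-4064 + 76) - 5966 = -3988 - 5966 = -9954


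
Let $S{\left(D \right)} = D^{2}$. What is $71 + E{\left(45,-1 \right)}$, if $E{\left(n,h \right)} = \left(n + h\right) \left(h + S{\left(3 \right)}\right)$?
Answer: $423$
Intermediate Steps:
$E{\left(n,h \right)} = \left(9 + h\right) \left(h + n\right)$ ($E{\left(n,h \right)} = \left(n + h\right) \left(h + 3^{2}\right) = \left(h + n\right) \left(h + 9\right) = \left(h + n\right) \left(9 + h\right) = \left(9 + h\right) \left(h + n\right)$)
$71 + E{\left(45,-1 \right)} = 71 + \left(\left(-1\right)^{2} + 9 \left(-1\right) + 9 \cdot 45 - 45\right) = 71 + \left(1 - 9 + 405 - 45\right) = 71 + 352 = 423$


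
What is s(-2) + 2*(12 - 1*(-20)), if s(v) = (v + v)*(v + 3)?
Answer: 60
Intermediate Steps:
s(v) = 2*v*(3 + v) (s(v) = (2*v)*(3 + v) = 2*v*(3 + v))
s(-2) + 2*(12 - 1*(-20)) = 2*(-2)*(3 - 2) + 2*(12 - 1*(-20)) = 2*(-2)*1 + 2*(12 + 20) = -4 + 2*32 = -4 + 64 = 60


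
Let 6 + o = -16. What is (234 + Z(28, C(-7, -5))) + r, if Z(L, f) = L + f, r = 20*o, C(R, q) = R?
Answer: -185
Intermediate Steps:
o = -22 (o = -6 - 16 = -22)
r = -440 (r = 20*(-22) = -440)
(234 + Z(28, C(-7, -5))) + r = (234 + (28 - 7)) - 440 = (234 + 21) - 440 = 255 - 440 = -185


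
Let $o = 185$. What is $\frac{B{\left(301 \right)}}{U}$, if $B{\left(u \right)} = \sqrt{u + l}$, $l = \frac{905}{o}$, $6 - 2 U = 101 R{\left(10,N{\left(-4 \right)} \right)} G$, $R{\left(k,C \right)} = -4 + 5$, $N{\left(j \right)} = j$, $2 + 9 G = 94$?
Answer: $- \frac{9 \sqrt{418766}}{170903} \approx -0.034078$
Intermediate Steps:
$G = \frac{92}{9}$ ($G = - \frac{2}{9} + \frac{1}{9} \cdot 94 = - \frac{2}{9} + \frac{94}{9} = \frac{92}{9} \approx 10.222$)
$R{\left(k,C \right)} = 1$
$U = - \frac{4619}{9}$ ($U = 3 - \frac{101 \cdot 1 \cdot \frac{92}{9}}{2} = 3 - \frac{101 \cdot \frac{92}{9}}{2} = 3 - \frac{4646}{9} = - \frac{4619}{9} \approx -513.22$)
$l = \frac{181}{37}$ ($l = \frac{905}{185} = 905 \cdot \frac{1}{185} = \frac{181}{37} \approx 4.8919$)
$B{\left(u \right)} = \sqrt{\frac{181}{37} + u}$ ($B{\left(u \right)} = \sqrt{u + \frac{181}{37}} = \sqrt{\frac{181}{37} + u}$)
$\frac{B{\left(301 \right)}}{U} = \frac{\frac{1}{37} \sqrt{6697 + 1369 \cdot 301}}{- \frac{4619}{9}} = \frac{\sqrt{6697 + 412069}}{37} \left(- \frac{9}{4619}\right) = \frac{\sqrt{418766}}{37} \left(- \frac{9}{4619}\right) = - \frac{9 \sqrt{418766}}{170903}$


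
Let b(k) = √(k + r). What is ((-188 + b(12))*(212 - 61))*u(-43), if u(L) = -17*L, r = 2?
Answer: -20751628 + 110381*√14 ≈ -2.0339e+7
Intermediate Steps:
b(k) = √(2 + k) (b(k) = √(k + 2) = √(2 + k))
((-188 + b(12))*(212 - 61))*u(-43) = ((-188 + √(2 + 12))*(212 - 61))*(-17*(-43)) = ((-188 + √14)*151)*731 = (-28388 + 151*√14)*731 = -20751628 + 110381*√14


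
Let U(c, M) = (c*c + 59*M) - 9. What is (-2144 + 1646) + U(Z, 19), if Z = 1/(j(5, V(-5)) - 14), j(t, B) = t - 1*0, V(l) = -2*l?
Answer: 49735/81 ≈ 614.01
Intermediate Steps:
j(t, B) = t (j(t, B) = t + 0 = t)
Z = -⅑ (Z = 1/(5 - 14) = 1/(-9) = -⅑ ≈ -0.11111)
U(c, M) = -9 + c² + 59*M (U(c, M) = (c² + 59*M) - 9 = -9 + c² + 59*M)
(-2144 + 1646) + U(Z, 19) = (-2144 + 1646) + (-9 + (-⅑)² + 59*19) = -498 + (-9 + 1/81 + 1121) = -498 + 90073/81 = 49735/81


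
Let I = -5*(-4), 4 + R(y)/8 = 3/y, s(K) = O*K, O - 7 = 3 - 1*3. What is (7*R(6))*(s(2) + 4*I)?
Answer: -18424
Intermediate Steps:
O = 7 (O = 7 + (3 - 1*3) = 7 + (3 - 3) = 7 + 0 = 7)
s(K) = 7*K
R(y) = -32 + 24/y (R(y) = -32 + 8*(3/y) = -32 + 24/y)
I = 20
(7*R(6))*(s(2) + 4*I) = (7*(-32 + 24/6))*(7*2 + 4*20) = (7*(-32 + 24*(1/6)))*(14 + 80) = (7*(-32 + 4))*94 = (7*(-28))*94 = -196*94 = -18424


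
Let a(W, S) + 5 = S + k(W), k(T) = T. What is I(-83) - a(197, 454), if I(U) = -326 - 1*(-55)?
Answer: -917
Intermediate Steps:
I(U) = -271 (I(U) = -326 + 55 = -271)
a(W, S) = -5 + S + W (a(W, S) = -5 + (S + W) = -5 + S + W)
I(-83) - a(197, 454) = -271 - (-5 + 454 + 197) = -271 - 1*646 = -271 - 646 = -917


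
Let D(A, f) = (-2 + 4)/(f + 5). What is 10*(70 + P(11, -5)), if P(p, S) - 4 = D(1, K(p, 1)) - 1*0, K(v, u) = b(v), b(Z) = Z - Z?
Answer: 744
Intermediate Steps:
b(Z) = 0
K(v, u) = 0
D(A, f) = 2/(5 + f)
P(p, S) = 22/5 (P(p, S) = 4 + (2/(5 + 0) - 1*0) = 4 + (2/5 + 0) = 4 + (2*(⅕) + 0) = 4 + (⅖ + 0) = 4 + ⅖ = 22/5)
10*(70 + P(11, -5)) = 10*(70 + 22/5) = 10*(372/5) = 744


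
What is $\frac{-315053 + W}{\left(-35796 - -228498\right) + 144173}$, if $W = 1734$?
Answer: $- \frac{313319}{336875} \approx -0.93007$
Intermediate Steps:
$\frac{-315053 + W}{\left(-35796 - -228498\right) + 144173} = \frac{-315053 + 1734}{\left(-35796 - -228498\right) + 144173} = - \frac{313319}{\left(-35796 + 228498\right) + 144173} = - \frac{313319}{192702 + 144173} = - \frac{313319}{336875}$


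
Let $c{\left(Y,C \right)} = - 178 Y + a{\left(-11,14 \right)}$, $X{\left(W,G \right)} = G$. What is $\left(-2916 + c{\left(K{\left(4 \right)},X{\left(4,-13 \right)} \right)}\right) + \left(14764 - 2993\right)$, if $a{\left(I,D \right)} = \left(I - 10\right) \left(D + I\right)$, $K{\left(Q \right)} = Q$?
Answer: $8080$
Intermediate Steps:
$a{\left(I,D \right)} = \left(-10 + I\right) \left(D + I\right)$
$c{\left(Y,C \right)} = -63 - 178 Y$ ($c{\left(Y,C \right)} = - 178 Y + \left(\left(-11\right)^{2} - 140 - -110 + 14 \left(-11\right)\right) = - 178 Y + \left(121 - 140 + 110 - 154\right) = - 178 Y - 63 = -63 - 178 Y$)
$\left(-2916 + c{\left(K{\left(4 \right)},X{\left(4,-13 \right)} \right)}\right) + \left(14764 - 2993\right) = \left(-2916 - 775\right) + \left(14764 - 2993\right) = \left(-2916 - 775\right) + 11771 = -3691 + 11771 = 8080$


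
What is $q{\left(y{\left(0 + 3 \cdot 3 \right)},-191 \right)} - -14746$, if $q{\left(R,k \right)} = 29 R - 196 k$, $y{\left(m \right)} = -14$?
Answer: $51776$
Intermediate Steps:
$q{\left(R,k \right)} = - 196 k + 29 R$
$q{\left(y{\left(0 + 3 \cdot 3 \right)},-191 \right)} - -14746 = \left(\left(-196\right) \left(-191\right) + 29 \left(-14\right)\right) - -14746 = \left(37436 - 406\right) + 14746 = 37030 + 14746 = 51776$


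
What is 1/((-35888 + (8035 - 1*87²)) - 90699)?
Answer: -1/126121 ≈ -7.9289e-6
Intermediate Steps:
1/((-35888 + (8035 - 1*87²)) - 90699) = 1/((-35888 + (8035 - 1*7569)) - 90699) = 1/((-35888 + (8035 - 7569)) - 90699) = 1/((-35888 + 466) - 90699) = 1/(-35422 - 90699) = 1/(-126121) = -1/126121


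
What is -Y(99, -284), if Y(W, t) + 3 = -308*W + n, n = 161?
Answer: 30334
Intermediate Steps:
Y(W, t) = 158 - 308*W (Y(W, t) = -3 + (-308*W + 161) = -3 + (161 - 308*W) = 158 - 308*W)
-Y(99, -284) = -(158 - 308*99) = -(158 - 30492) = -1*(-30334) = 30334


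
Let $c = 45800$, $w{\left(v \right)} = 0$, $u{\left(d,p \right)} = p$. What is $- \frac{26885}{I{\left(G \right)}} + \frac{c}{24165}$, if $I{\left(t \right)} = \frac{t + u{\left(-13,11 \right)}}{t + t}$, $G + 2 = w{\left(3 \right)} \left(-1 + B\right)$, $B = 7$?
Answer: $\frac{57758140}{4833} \approx 11951.0$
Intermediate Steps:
$G = -2$ ($G = -2 + 0 \left(-1 + 7\right) = -2 + 0 \cdot 6 = -2 + 0 = -2$)
$I{\left(t \right)} = \frac{11 + t}{2 t}$ ($I{\left(t \right)} = \frac{t + 11}{t + t} = \frac{11 + t}{2 t}$)
$- \frac{26885}{I{\left(G \right)}} + \frac{c}{24165} = - \frac{26885}{\frac{1}{2} \frac{1}{-2} \left(11 - 2\right)} + \frac{45800}{24165} = - \frac{26885}{\frac{1}{2} \left(- \frac{1}{2}\right) 9} + 45800 \cdot \frac{1}{24165} = - \frac{26885}{- \frac{9}{4}} + \frac{9160}{4833} = \left(-26885\right) \left(- \frac{4}{9}\right) + \frac{9160}{4833} = \frac{107540}{9} + \frac{9160}{4833} = \frac{57758140}{4833}$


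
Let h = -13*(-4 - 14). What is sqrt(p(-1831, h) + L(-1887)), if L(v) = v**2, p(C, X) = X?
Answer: 9*sqrt(43963) ≈ 1887.1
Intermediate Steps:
h = 234 (h = -13*(-18) = 234)
sqrt(p(-1831, h) + L(-1887)) = sqrt(234 + (-1887)**2) = sqrt(234 + 3560769) = sqrt(3561003) = 9*sqrt(43963)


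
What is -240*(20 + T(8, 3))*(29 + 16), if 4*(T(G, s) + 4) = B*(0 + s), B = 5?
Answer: -213300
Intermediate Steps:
T(G, s) = -4 + 5*s/4 (T(G, s) = -4 + (5*(0 + s))/4 = -4 + (5*s)/4 = -4 + 5*s/4)
-240*(20 + T(8, 3))*(29 + 16) = -240*(20 + (-4 + (5/4)*3))*(29 + 16) = -240*(20 + (-4 + 15/4))*45 = -240*(20 - ¼)*45 = -4740*45 = -240*3555/4 = -213300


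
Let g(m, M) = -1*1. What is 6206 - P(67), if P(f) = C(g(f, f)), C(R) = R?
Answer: 6207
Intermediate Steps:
g(m, M) = -1
P(f) = -1
6206 - P(67) = 6206 - 1*(-1) = 6206 + 1 = 6207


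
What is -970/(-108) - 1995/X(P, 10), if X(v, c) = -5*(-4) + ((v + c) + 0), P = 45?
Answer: -4757/270 ≈ -17.619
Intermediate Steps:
X(v, c) = 20 + c + v (X(v, c) = 20 + ((c + v) + 0) = 20 + (c + v) = 20 + c + v)
-970/(-108) - 1995/X(P, 10) = -970/(-108) - 1995/(20 + 10 + 45) = -970*(-1/108) - 1995/75 = 485/54 - 1995*1/75 = 485/54 - 133/5 = -4757/270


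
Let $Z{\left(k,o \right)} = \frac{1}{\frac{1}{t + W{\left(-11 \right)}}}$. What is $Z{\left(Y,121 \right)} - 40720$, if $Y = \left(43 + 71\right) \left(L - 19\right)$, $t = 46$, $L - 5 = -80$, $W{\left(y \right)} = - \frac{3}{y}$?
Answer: $- \frac{447411}{11} \approx -40674.0$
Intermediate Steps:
$L = -75$ ($L = 5 - 80 = -75$)
$Y = -10716$ ($Y = \left(43 + 71\right) \left(-75 - 19\right) = 114 \left(-94\right) = -10716$)
$Z{\left(k,o \right)} = \frac{509}{11}$ ($Z{\left(k,o \right)} = \frac{1}{\frac{1}{46 - \frac{3}{-11}}} = \frac{1}{\frac{1}{46 - - \frac{3}{11}}} = \frac{1}{\frac{1}{46 + \frac{3}{11}}} = \frac{1}{\frac{1}{\frac{509}{11}}} = \frac{1}{\frac{11}{509}} = \frac{509}{11}$)
$Z{\left(Y,121 \right)} - 40720 = \frac{509}{11} - 40720 = - \frac{447411}{11}$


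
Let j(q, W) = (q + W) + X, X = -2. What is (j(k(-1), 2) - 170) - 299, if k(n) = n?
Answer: -470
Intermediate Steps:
j(q, W) = -2 + W + q (j(q, W) = (q + W) - 2 = (W + q) - 2 = -2 + W + q)
(j(k(-1), 2) - 170) - 299 = ((-2 + 2 - 1) - 170) - 299 = (-1 - 170) - 299 = -171 - 299 = -470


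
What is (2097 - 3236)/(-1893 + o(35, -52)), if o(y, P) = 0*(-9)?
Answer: 1139/1893 ≈ 0.60169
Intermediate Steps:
o(y, P) = 0
(2097 - 3236)/(-1893 + o(35, -52)) = (2097 - 3236)/(-1893 + 0) = -1139/(-1893) = -1139*(-1/1893) = 1139/1893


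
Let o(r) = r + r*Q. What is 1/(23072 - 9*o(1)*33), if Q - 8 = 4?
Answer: 1/19211 ≈ 5.2053e-5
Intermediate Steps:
Q = 12 (Q = 8 + 4 = 12)
o(r) = 13*r (o(r) = r + r*12 = r + 12*r = 13*r)
1/(23072 - 9*o(1)*33) = 1/(23072 - 117*33) = 1/(23072 - 3861) = 1/19211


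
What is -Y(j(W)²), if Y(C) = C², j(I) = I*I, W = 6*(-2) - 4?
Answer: -4294967296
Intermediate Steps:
W = -16 (W = -12 - 4 = -16)
j(I) = I²
-Y(j(W)²) = -(((-16)²)²)² = -(256²)² = -1*65536² = -1*4294967296 = -4294967296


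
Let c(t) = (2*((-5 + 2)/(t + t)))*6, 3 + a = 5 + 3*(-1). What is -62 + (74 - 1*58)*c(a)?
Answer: 226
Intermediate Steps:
a = -1 (a = -3 + (5 + 3*(-1)) = -3 + (5 - 3) = -3 + 2 = -1)
c(t) = -18/t (c(t) = (2*(-3*1/(2*t)))*6 = (2*(-3/(2*t)))*6 = -3/t*6 = -18/t)
-62 + (74 - 1*58)*c(a) = -62 + (74 - 1*58)*(-18/(-1)) = -62 + (74 - 58)*(-18*(-1)) = -62 + 16*18 = -62 + 288 = 226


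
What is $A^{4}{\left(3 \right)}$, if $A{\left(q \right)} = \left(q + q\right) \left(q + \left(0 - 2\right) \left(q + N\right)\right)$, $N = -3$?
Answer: $104976$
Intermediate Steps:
$A{\left(q \right)} = 2 q \left(6 - q\right)$ ($A{\left(q \right)} = \left(q + q\right) \left(q + \left(0 - 2\right) \left(q - 3\right)\right) = 2 q \left(q + \left(0 - 2\right) \left(-3 + q\right)\right) = 2 q \left(q - 2 \left(-3 + q\right)\right) = 2 q \left(q - \left(-6 + 2 q\right)\right) = 2 q \left(6 - q\right)$)
$A^{4}{\left(3 \right)} = \left(2 \cdot 3 \left(6 - 3\right)\right)^{4} = \left(2 \cdot 3 \cdot 3\right)^{4} = 18^{4} = 104976$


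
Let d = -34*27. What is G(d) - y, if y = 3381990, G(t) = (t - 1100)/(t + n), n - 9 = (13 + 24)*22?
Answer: -321287032/95 ≈ -3.3820e+6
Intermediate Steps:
n = 823 (n = 9 + (13 + 24)*22 = 9 + 37*22 = 9 + 814 = 823)
d = -918
G(t) = (-1100 + t)/(823 + t) (G(t) = (t - 1100)/(t + 823) = (-1100 + t)/(823 + t))
G(d) - y = (-1100 - 918)/(823 - 918) - 1*3381990 = -2018/(-95) - 3381990 = -1/95*(-2018) - 3381990 = 2018/95 - 3381990 = -321287032/95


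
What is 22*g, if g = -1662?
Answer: -36564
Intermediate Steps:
22*g = 22*(-1662) = -36564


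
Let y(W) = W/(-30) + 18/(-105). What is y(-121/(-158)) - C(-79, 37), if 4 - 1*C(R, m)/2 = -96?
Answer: -1328507/6636 ≈ -200.20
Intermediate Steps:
C(R, m) = 200 (C(R, m) = 8 - 2*(-96) = 8 + 192 = 200)
y(W) = -6/35 - W/30 (y(W) = W*(-1/30) + 18*(-1/105) = -W/30 - 6/35 = -6/35 - W/30)
y(-121/(-158)) - C(-79, 37) = (-6/35 - (-121)/(30*(-158))) - 1*200 = (-6/35 - (-121)*(-1)/(30*158)) - 200 = (-6/35 - 1/30*121/158) - 200 = (-6/35 - 121/4740) - 200 = -1307/6636 - 200 = -1328507/6636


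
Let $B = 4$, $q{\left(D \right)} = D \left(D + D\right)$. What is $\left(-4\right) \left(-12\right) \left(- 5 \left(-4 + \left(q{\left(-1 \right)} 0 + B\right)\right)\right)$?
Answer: $0$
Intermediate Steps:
$q{\left(D \right)} = 2 D^{2}$ ($q{\left(D \right)} = D 2 D = 2 D^{2}$)
$\left(-4\right) \left(-12\right) \left(- 5 \left(-4 + \left(q{\left(-1 \right)} 0 + B\right)\right)\right) = \left(-4\right) \left(-12\right) \left(- 5 \left(-4 + \left(2 \left(-1\right)^{2} \cdot 0 + 4\right)\right)\right) = 48 \left(- 5 \left(-4 + \left(2 \cdot 1 \cdot 0 + 4\right)\right)\right) = 48 \left(- 5 \left(-4 + \left(2 \cdot 0 + 4\right)\right)\right) = 48 \left(- 5 \left(-4 + \left(0 + 4\right)\right)\right) = 48 \left(- 5 \left(-4 + 4\right)\right) = 48 \left(\left(-5\right) 0\right) = 48 \cdot 0 = 0$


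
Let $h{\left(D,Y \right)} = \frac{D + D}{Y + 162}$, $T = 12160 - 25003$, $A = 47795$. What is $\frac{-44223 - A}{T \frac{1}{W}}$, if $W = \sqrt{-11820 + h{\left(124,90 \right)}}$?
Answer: $\frac{92018 i \sqrt{5212186}}{269703} \approx 778.93 i$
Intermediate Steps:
$T = -12843$ ($T = 12160 - 25003 = -12843$)
$h{\left(D,Y \right)} = \frac{2 D}{162 + Y}$
$W = \frac{i \sqrt{5212186}}{21}$ ($W = \sqrt{-11820 + 2 \cdot 124 \frac{1}{162 + 90}} = \sqrt{-11820 + 2 \cdot 124 \cdot \frac{1}{252}} = \sqrt{-11820 + \frac{62}{63}} = \sqrt{- \frac{744598}{63}} = \frac{i \sqrt{5212186}}{21} \approx 108.72 i$)
$\frac{-44223 - A}{T \frac{1}{W}} = \frac{-44223 - 47795}{\left(-12843\right) \frac{1}{\frac{1}{21} i \sqrt{5212186}}} = \frac{-44223 - 47795}{\left(-12843\right) \left(- \frac{3 i \sqrt{5212186}}{744598}\right)} = - \frac{92018}{\frac{38529}{744598} i \sqrt{5212186}} = - 92018 \left(- \frac{i \sqrt{5212186}}{269703}\right) = \frac{92018 i \sqrt{5212186}}{269703}$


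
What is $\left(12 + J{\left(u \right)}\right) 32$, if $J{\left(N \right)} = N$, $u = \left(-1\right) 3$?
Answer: $288$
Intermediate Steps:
$u = -3$
$\left(12 + J{\left(u \right)}\right) 32 = \left(12 - 3\right) 32 = 9 \cdot 32 = 288$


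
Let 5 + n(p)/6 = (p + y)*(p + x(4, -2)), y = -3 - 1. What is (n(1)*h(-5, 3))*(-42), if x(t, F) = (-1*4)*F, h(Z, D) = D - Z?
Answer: 64512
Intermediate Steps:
x(t, F) = -4*F
y = -4
n(p) = -30 + 6*(-4 + p)*(8 + p) (n(p) = -30 + 6*((p - 4)*(p - 4*(-2))) = -30 + 6*((-4 + p)*(p + 8)) = -30 + 6*((-4 + p)*(8 + p)) = -30 + 6*(-4 + p)*(8 + p))
(n(1)*h(-5, 3))*(-42) = ((-222 + 6*1**2 + 24*1)*(3 - 1*(-5)))*(-42) = ((-222 + 6*1 + 24)*(3 + 5))*(-42) = ((-222 + 6 + 24)*8)*(-42) = -192*8*(-42) = -1536*(-42) = 64512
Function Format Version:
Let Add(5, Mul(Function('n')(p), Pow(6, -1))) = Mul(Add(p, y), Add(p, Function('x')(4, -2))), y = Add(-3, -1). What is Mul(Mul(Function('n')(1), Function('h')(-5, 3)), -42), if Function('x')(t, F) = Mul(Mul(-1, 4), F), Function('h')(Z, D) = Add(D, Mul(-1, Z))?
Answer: 64512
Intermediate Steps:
Function('x')(t, F) = Mul(-4, F)
y = -4
Function('n')(p) = Add(-30, Mul(6, Add(-4, p), Add(8, p))) (Function('n')(p) = Add(-30, Mul(6, Mul(Add(p, -4), Add(p, Mul(-4, -2))))) = Add(-30, Mul(6, Mul(Add(-4, p), Add(p, 8)))) = Add(-30, Mul(6, Mul(Add(-4, p), Add(8, p)))) = Add(-30, Mul(6, Add(-4, p), Add(8, p))))
Mul(Mul(Function('n')(1), Function('h')(-5, 3)), -42) = Mul(Mul(Add(-222, Mul(6, Pow(1, 2)), Mul(24, 1)), Add(3, Mul(-1, -5))), -42) = Mul(Mul(Add(-222, Mul(6, 1), 24), Add(3, 5)), -42) = Mul(Mul(Add(-222, 6, 24), 8), -42) = Mul(Mul(-192, 8), -42) = Mul(-1536, -42) = 64512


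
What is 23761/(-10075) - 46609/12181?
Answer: -58386032/9440275 ≈ -6.1848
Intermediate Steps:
23761/(-10075) - 46609/12181 = 23761*(-1/10075) - 46609*1/12181 = -23761/10075 - 46609/12181 = -58386032/9440275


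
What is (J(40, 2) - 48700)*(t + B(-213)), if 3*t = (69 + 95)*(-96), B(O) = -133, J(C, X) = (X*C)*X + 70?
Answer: 260817070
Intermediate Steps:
J(C, X) = 70 + C*X**2 (J(C, X) = (C*X)*X + 70 = C*X**2 + 70 = 70 + C*X**2)
t = -5248 (t = ((69 + 95)*(-96))/3 = (164*(-96))/3 = (1/3)*(-15744) = -5248)
(J(40, 2) - 48700)*(t + B(-213)) = ((70 + 40*2**2) - 48700)*(-5248 - 133) = ((70 + 40*4) - 48700)*(-5381) = ((70 + 160) - 48700)*(-5381) = (230 - 48700)*(-5381) = -48470*(-5381) = 260817070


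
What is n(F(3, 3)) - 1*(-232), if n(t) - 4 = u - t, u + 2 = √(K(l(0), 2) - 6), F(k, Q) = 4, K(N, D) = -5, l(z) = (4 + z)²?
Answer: 230 + I*√11 ≈ 230.0 + 3.3166*I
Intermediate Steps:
u = -2 + I*√11 (u = -2 + √(-5 - 6) = -2 + √(-11) = -2 + I*√11 ≈ -2.0 + 3.3166*I)
n(t) = 2 - t + I*√11 (n(t) = 4 + ((-2 + I*√11) - t) = 4 + (-2 - t + I*√11) = 2 - t + I*√11)
n(F(3, 3)) - 1*(-232) = (2 - 1*4 + I*√11) - 1*(-232) = (2 - 4 + I*√11) + 232 = (-2 + I*√11) + 232 = 230 + I*√11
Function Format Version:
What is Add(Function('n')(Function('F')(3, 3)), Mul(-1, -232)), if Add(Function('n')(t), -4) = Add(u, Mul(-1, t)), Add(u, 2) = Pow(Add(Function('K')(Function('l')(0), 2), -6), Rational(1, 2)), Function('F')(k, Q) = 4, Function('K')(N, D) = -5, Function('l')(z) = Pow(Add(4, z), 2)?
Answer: Add(230, Mul(I, Pow(11, Rational(1, 2)))) ≈ Add(230.00, Mul(3.3166, I))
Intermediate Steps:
u = Add(-2, Mul(I, Pow(11, Rational(1, 2)))) (u = Add(-2, Pow(Add(-5, -6), Rational(1, 2))) = Add(-2, Pow(-11, Rational(1, 2))) = Add(-2, Mul(I, Pow(11, Rational(1, 2)))) ≈ Add(-2.0000, Mul(3.3166, I)))
Function('n')(t) = Add(2, Mul(-1, t), Mul(I, Pow(11, Rational(1, 2)))) (Function('n')(t) = Add(4, Add(Add(-2, Mul(I, Pow(11, Rational(1, 2)))), Mul(-1, t))) = Add(4, Add(-2, Mul(-1, t), Mul(I, Pow(11, Rational(1, 2))))) = Add(2, Mul(-1, t), Mul(I, Pow(11, Rational(1, 2)))))
Add(Function('n')(Function('F')(3, 3)), Mul(-1, -232)) = Add(Add(2, Mul(-1, 4), Mul(I, Pow(11, Rational(1, 2)))), Mul(-1, -232)) = Add(Add(2, -4, Mul(I, Pow(11, Rational(1, 2)))), 232) = Add(Add(-2, Mul(I, Pow(11, Rational(1, 2)))), 232) = Add(230, Mul(I, Pow(11, Rational(1, 2))))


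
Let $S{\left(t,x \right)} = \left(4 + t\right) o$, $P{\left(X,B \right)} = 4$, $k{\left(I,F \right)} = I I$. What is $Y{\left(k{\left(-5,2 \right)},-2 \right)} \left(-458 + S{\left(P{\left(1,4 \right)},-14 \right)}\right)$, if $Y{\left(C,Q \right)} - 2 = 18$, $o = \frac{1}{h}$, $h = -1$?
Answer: $-9320$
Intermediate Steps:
$k{\left(I,F \right)} = I^{2}$
$o = -1$ ($o = \frac{1}{-1} = -1$)
$Y{\left(C,Q \right)} = 20$ ($Y{\left(C,Q \right)} = 2 + 18 = 20$)
$S{\left(t,x \right)} = -4 - t$ ($S{\left(t,x \right)} = \left(4 + t\right) \left(-1\right) = -4 - t$)
$Y{\left(k{\left(-5,2 \right)},-2 \right)} \left(-458 + S{\left(P{\left(1,4 \right)},-14 \right)}\right) = 20 \left(-458 - 8\right) = 20 \left(-466\right) = -9320$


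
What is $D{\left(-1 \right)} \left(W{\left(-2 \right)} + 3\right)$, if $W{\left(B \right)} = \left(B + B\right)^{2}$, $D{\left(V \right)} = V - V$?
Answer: $0$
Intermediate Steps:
$D{\left(V \right)} = 0$
$W{\left(B \right)} = 4 B^{2}$ ($W{\left(B \right)} = \left(2 B\right)^{2} = 4 B^{2}$)
$D{\left(-1 \right)} \left(W{\left(-2 \right)} + 3\right) = 0 \left(4 \left(-2\right)^{2} + 3\right) = 0 \left(4 \cdot 4 + 3\right) = 0 \left(16 + 3\right) = 0 \cdot 19 = 0$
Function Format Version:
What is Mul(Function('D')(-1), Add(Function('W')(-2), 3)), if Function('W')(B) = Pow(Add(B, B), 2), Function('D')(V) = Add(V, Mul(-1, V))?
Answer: 0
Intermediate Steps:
Function('D')(V) = 0
Function('W')(B) = Mul(4, Pow(B, 2)) (Function('W')(B) = Pow(Mul(2, B), 2) = Mul(4, Pow(B, 2)))
Mul(Function('D')(-1), Add(Function('W')(-2), 3)) = Mul(0, Add(Mul(4, Pow(-2, 2)), 3)) = Mul(0, Add(Mul(4, 4), 3)) = Mul(0, Add(16, 3)) = Mul(0, 19) = 0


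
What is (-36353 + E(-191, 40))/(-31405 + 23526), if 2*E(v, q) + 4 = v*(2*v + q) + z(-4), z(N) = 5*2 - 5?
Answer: 7383/15758 ≈ 0.46852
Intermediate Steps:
z(N) = 5 (z(N) = 10 - 5 = 5)
E(v, q) = 1/2 + v*(q + 2*v)/2 (E(v, q) = -2 + (v*(2*v + q) + 5)/2 = -2 + (v*(q + 2*v) + 5)/2 = -2 + (5 + v*(q + 2*v))/2 = -2 + (5/2 + v*(q + 2*v)/2) = 1/2 + v*(q + 2*v)/2)
(-36353 + E(-191, 40))/(-31405 + 23526) = (-36353 + (1/2 + (-191)**2 + (1/2)*40*(-191)))/(-31405 + 23526) = (-36353 + (1/2 + 36481 - 3820))/(-7879) = (-36353 + 65323/2)*(-1/7879) = -7383/2*(-1/7879) = 7383/15758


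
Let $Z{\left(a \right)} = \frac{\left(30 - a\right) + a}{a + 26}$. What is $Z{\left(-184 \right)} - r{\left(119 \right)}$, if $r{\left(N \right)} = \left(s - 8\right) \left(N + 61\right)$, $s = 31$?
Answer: $- \frac{327075}{79} \approx -4140.2$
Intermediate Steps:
$r{\left(N \right)} = 1403 + 23 N$ ($r{\left(N \right)} = \left(31 - 8\right) \left(N + 61\right) = 23 \left(61 + N\right) = 1403 + 23 N$)
$Z{\left(a \right)} = \frac{30}{26 + a}$
$Z{\left(-184 \right)} - r{\left(119 \right)} = \frac{30}{26 - 184} - \left(1403 + 23 \cdot 119\right) = \frac{30}{-158} - \left(1403 + 2737\right) = 30 \left(- \frac{1}{158}\right) - 4140 = - \frac{15}{79} - 4140 = - \frac{327075}{79}$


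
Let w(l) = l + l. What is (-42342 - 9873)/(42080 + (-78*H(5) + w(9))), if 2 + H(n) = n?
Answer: -52215/41864 ≈ -1.2473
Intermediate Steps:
H(n) = -2 + n
w(l) = 2*l
(-42342 - 9873)/(42080 + (-78*H(5) + w(9))) = (-42342 - 9873)/(42080 + (-78*(-2 + 5) + 2*9)) = -52215/(42080 + (-78*3 + 18)) = -52215/(42080 + (-234 + 18)) = -52215/(42080 - 216) = -52215/41864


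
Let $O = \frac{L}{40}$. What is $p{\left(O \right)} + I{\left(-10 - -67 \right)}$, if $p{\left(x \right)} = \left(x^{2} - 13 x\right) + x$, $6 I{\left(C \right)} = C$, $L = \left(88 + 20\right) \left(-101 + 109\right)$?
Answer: $\frac{10843}{50} \approx 216.86$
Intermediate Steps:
$L = 864$ ($L = 108 \cdot 8 = 864$)
$I{\left(C \right)} = \frac{C}{6}$
$O = \frac{108}{5}$ ($O = \frac{864}{40} = 864 \cdot \frac{1}{40} = \frac{108}{5} \approx 21.6$)
$p{\left(x \right)} = x^{2} - 12 x$
$p{\left(O \right)} + I{\left(-10 - -67 \right)} = \frac{108 \left(-12 + \frac{108}{5}\right)}{5} + \frac{-10 - -67}{6} = \frac{108}{5} \cdot \frac{48}{5} + \frac{-10 + 67}{6} = \frac{5184}{25} + \frac{1}{6} \cdot 57 = \frac{5184}{25} + \frac{19}{2} = \frac{10843}{50}$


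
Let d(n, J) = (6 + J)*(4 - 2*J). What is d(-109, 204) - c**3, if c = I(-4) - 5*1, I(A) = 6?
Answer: -84841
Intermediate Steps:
d(n, J) = (4 - 2*J)*(6 + J)
c = 1 (c = 6 - 5*1 = 6 - 5 = 1)
d(-109, 204) - c**3 = (24 - 8*204 - 2*204**2) - 1*1**3 = (24 - 1632 - 2*41616) - 1*1 = (24 - 1632 - 83232) - 1 = -84840 - 1 = -84841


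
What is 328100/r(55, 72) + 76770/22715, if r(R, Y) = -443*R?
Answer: -20299238/2012549 ≈ -10.086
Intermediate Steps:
328100/r(55, 72) + 76770/22715 = 328100/((-443*55)) + 76770/22715 = 328100/(-24365) + 76770*(1/22715) = 328100*(-1/24365) + 15354/4543 = -65620/4873 + 15354/4543 = -20299238/2012549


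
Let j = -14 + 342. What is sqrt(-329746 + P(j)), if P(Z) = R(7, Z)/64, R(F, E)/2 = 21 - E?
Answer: I*sqrt(21104358)/8 ≈ 574.24*I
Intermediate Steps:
j = 328
R(F, E) = 42 - 2*E (R(F, E) = 2*(21 - E) = 42 - 2*E)
P(Z) = 21/32 - Z/32 (P(Z) = (42 - 2*Z)/64 = (42 - 2*Z)*(1/64) = 21/32 - Z/32)
sqrt(-329746 + P(j)) = sqrt(-329746 + (21/32 - 1/32*328)) = sqrt(-329746 + (21/32 - 41/4)) = sqrt(-329746 - 307/32) = sqrt(-10552179/32) = I*sqrt(21104358)/8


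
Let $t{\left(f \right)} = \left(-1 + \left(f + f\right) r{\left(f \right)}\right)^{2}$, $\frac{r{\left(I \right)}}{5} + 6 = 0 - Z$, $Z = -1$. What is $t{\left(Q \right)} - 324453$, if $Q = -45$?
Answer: $4733548$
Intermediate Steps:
$r{\left(I \right)} = -25$ ($r{\left(I \right)} = -30 + 5 \left(0 - -1\right) = -30 + 5 \left(0 + 1\right) = -30 + 5 \cdot 1 = -30 + 5 = -25$)
$t{\left(f \right)} = \left(-1 - 50 f\right)^{2}$ ($t{\left(f \right)} = \left(-1 + \left(f + f\right) \left(-25\right)\right)^{2} = \left(-1 + 2 f \left(-25\right)\right)^{2} = \left(-1 - 50 f\right)^{2}$)
$t{\left(Q \right)} - 324453 = \left(1 + 50 \left(-45\right)\right)^{2} - 324453 = \left(1 - 2250\right)^{2} - 324453 = \left(-2249\right)^{2} - 324453 = 5058001 - 324453 = 4733548$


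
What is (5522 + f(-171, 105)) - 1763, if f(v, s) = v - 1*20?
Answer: 3568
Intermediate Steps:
f(v, s) = -20 + v (f(v, s) = v - 20 = -20 + v)
(5522 + f(-171, 105)) - 1763 = (5522 + (-20 - 171)) - 1763 = (5522 - 191) - 1763 = 5331 - 1763 = 3568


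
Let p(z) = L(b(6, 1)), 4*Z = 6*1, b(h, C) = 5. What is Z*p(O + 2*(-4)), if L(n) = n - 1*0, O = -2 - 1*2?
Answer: 15/2 ≈ 7.5000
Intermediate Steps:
Z = 3/2 (Z = (6*1)/4 = (¼)*6 = 3/2 ≈ 1.5000)
O = -4 (O = -2 - 2 = -4)
L(n) = n (L(n) = n + 0 = n)
p(z) = 5
Z*p(O + 2*(-4)) = (3/2)*5 = 15/2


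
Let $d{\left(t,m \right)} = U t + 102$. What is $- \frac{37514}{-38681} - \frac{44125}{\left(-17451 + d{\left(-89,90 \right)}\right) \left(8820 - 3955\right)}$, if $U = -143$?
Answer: $\frac{169049545709}{173956425286} \approx 0.97179$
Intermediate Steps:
$d{\left(t,m \right)} = 102 - 143 t$ ($d{\left(t,m \right)} = - 143 t + 102 = 102 - 143 t$)
$- \frac{37514}{-38681} - \frac{44125}{\left(-17451 + d{\left(-89,90 \right)}\right) \left(8820 - 3955\right)} = - \frac{37514}{-38681} - \frac{44125}{\left(-17451 + \left(102 - -12727\right)\right) \left(8820 - 3955\right)} = \left(-37514\right) \left(- \frac{1}{38681}\right) - \frac{44125}{\left(-17451 + \left(102 + 12727\right)\right) 4865} = \frac{37514}{38681} - \frac{44125}{\left(-17451 + 12829\right) 4865} = \frac{37514}{38681} - \frac{44125}{\left(-4622\right) 4865} = \frac{37514}{38681} - \frac{44125}{-22486030} = \frac{37514}{38681} - - \frac{8825}{4497206} = \frac{37514}{38681} + \frac{8825}{4497206} = \frac{169049545709}{173956425286}$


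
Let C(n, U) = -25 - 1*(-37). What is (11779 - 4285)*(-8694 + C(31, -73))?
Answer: -65062908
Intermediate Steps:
C(n, U) = 12 (C(n, U) = -25 + 37 = 12)
(11779 - 4285)*(-8694 + C(31, -73)) = (11779 - 4285)*(-8694 + 12) = 7494*(-8682) = -65062908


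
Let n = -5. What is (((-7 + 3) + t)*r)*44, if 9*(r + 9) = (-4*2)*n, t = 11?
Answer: -12628/9 ≈ -1403.1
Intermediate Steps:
r = -41/9 (r = -9 + (-4*2*(-5))/9 = -9 + (-8*(-5))/9 = -9 + (⅑)*40 = -9 + 40/9 = -41/9 ≈ -4.5556)
(((-7 + 3) + t)*r)*44 = (((-7 + 3) + 11)*(-41/9))*44 = ((-4 + 11)*(-41/9))*44 = (7*(-41/9))*44 = -287/9*44 = -12628/9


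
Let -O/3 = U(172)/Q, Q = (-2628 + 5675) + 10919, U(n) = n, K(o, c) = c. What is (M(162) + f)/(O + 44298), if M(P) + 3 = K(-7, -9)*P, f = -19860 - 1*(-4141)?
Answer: -29991985/77333169 ≈ -0.38783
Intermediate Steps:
f = -15719 (f = -19860 + 4141 = -15719)
Q = 13966 (Q = 3047 + 10919 = 13966)
M(P) = -3 - 9*P
O = -258/6983 (O = -516/13966 = -3*86/6983 = -258/6983 ≈ -0.036947)
(M(162) + f)/(O + 44298) = ((-3 - 9*162) - 15719)/(-258/6983 + 44298) = ((-3 - 1458) - 15719)/(309332676/6983) = (-1461 - 15719)*(6983/309332676) = -17180*6983/309332676 = -29991985/77333169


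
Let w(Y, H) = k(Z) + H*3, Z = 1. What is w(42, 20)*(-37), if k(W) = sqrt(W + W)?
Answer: -2220 - 37*sqrt(2) ≈ -2272.3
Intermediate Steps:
k(W) = sqrt(2)*sqrt(W) (k(W) = sqrt(2*W) = sqrt(2)*sqrt(W))
w(Y, H) = sqrt(2) + 3*H (w(Y, H) = sqrt(2)*sqrt(1) + H*3 = sqrt(2)*1 + 3*H = sqrt(2) + 3*H)
w(42, 20)*(-37) = (sqrt(2) + 3*20)*(-37) = (sqrt(2) + 60)*(-37) = (60 + sqrt(2))*(-37) = -2220 - 37*sqrt(2)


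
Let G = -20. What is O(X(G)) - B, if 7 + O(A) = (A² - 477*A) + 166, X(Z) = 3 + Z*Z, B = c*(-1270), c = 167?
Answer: 182427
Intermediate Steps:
B = -212090 (B = 167*(-1270) = -212090)
X(Z) = 3 + Z²
O(A) = 159 + A² - 477*A (O(A) = -7 + ((A² - 477*A) + 166) = -7 + (166 + A² - 477*A) = 159 + A² - 477*A)
O(X(G)) - B = (159 + (3 + (-20)²)² - 477*(3 + (-20)²)) - 1*(-212090) = (159 + (3 + 400)² - 477*(3 + 400)) + 212090 = (159 + 403² - 477*403) + 212090 = (159 + 162409 - 192231) + 212090 = -29663 + 212090 = 182427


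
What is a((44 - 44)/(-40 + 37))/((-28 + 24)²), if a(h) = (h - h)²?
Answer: 0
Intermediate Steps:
a(h) = 0 (a(h) = 0² = 0)
a((44 - 44)/(-40 + 37))/((-28 + 24)²) = 0/((-28 + 24)²) = 0/((-4)²) = 0/16 = 0*(1/16) = 0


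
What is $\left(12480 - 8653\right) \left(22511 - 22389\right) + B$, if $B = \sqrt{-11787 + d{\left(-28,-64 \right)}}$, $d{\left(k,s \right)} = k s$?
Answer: $466894 + i \sqrt{9995} \approx 4.6689 \cdot 10^{5} + 99.975 i$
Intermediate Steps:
$B = i \sqrt{9995}$ ($B = \sqrt{-11787 - -1792} = \sqrt{-11787 + 1792} = \sqrt{-9995} = i \sqrt{9995} \approx 99.975 i$)
$\left(12480 - 8653\right) \left(22511 - 22389\right) + B = \left(12480 - 8653\right) \left(22511 - 22389\right) + i \sqrt{9995} = 3827 \cdot 122 + i \sqrt{9995} = 466894 + i \sqrt{9995}$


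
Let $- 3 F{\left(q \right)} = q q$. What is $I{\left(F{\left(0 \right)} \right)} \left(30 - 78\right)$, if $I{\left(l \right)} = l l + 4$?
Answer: $-192$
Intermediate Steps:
$F{\left(q \right)} = - \frac{q^{2}}{3}$ ($F{\left(q \right)} = - \frac{q q}{3} = - \frac{q^{2}}{3}$)
$I{\left(l \right)} = 4 + l^{2}$ ($I{\left(l \right)} = l^{2} + 4 = 4 + l^{2}$)
$I{\left(F{\left(0 \right)} \right)} \left(30 - 78\right) = \left(4 + \left(- \frac{0^{2}}{3}\right)^{2}\right) \left(30 - 78\right) = \left(4 + \left(\left(- \frac{1}{3}\right) 0\right)^{2}\right) \left(30 - 78\right) = \left(4 + 0^{2}\right) \left(-48\right) = \left(4 + 0\right) \left(-48\right) = 4 \left(-48\right) = -192$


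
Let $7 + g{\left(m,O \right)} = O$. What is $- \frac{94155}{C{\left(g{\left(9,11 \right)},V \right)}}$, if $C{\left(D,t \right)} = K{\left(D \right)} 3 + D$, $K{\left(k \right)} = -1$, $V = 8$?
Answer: $-94155$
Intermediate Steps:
$g{\left(m,O \right)} = -7 + O$
$C{\left(D,t \right)} = -3 + D$ ($C{\left(D,t \right)} = \left(-1\right) 3 + D = -3 + D$)
$- \frac{94155}{C{\left(g{\left(9,11 \right)},V \right)}} = - \frac{94155}{-3 + \left(-7 + 11\right)} = - \frac{94155}{-3 + 4} = - \frac{94155}{1} = \left(-94155\right) 1 = -94155$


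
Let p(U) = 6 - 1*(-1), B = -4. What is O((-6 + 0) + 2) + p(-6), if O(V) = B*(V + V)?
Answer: 39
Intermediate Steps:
p(U) = 7 (p(U) = 6 + 1 = 7)
O(V) = -8*V (O(V) = -4*(V + V) = -8*V)
O((-6 + 0) + 2) + p(-6) = -8*((-6 + 0) + 2) + 7 = -8*(-6 + 2) + 7 = -8*(-4) + 7 = 32 + 7 = 39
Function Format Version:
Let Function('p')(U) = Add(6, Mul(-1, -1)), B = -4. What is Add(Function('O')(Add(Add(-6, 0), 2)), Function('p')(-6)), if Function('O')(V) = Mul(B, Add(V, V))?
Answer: 39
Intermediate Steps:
Function('p')(U) = 7 (Function('p')(U) = Add(6, 1) = 7)
Function('O')(V) = Mul(-8, V) (Function('O')(V) = Mul(-4, Add(V, V)) = Mul(-4, Mul(2, V)) = Mul(-8, V))
Add(Function('O')(Add(Add(-6, 0), 2)), Function('p')(-6)) = Add(Mul(-8, Add(Add(-6, 0), 2)), 7) = Add(Mul(-8, Add(-6, 2)), 7) = Add(Mul(-8, -4), 7) = Add(32, 7) = 39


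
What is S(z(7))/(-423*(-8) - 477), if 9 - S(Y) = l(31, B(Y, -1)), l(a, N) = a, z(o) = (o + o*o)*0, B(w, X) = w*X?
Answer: -22/2907 ≈ -0.0075679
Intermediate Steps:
B(w, X) = X*w
z(o) = 0 (z(o) = (o + o²)*0 = 0)
S(Y) = -22 (S(Y) = 9 - 1*31 = 9 - 31 = -22)
S(z(7))/(-423*(-8) - 477) = -22/(-423*(-8) - 477) = -22/(3384 - 477) = -22/2907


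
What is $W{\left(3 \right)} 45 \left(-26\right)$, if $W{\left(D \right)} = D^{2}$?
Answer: $-10530$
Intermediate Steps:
$W{\left(3 \right)} 45 \left(-26\right) = 3^{2} \cdot 45 \left(-26\right) = 9 \cdot 45 \left(-26\right) = 405 \left(-26\right) = -10530$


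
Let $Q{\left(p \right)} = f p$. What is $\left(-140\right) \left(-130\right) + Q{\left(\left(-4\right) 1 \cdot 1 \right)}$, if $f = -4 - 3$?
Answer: $18228$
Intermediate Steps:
$f = -7$
$Q{\left(p \right)} = - 7 p$
$\left(-140\right) \left(-130\right) + Q{\left(\left(-4\right) 1 \cdot 1 \right)} = \left(-140\right) \left(-130\right) - 7 \left(-4\right) 1 \cdot 1 = 18200 - 7 \left(\left(-4\right) 1\right) = 18200 - -28 = 18200 + 28 = 18228$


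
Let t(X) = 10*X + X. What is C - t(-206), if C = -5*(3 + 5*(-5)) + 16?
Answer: 2392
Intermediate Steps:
t(X) = 11*X
C = 126 (C = -5*(3 - 25) + 16 = -5*(-22) + 16 = 110 + 16 = 126)
C - t(-206) = 126 - 11*(-206) = 126 - 1*(-2266) = 126 + 2266 = 2392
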